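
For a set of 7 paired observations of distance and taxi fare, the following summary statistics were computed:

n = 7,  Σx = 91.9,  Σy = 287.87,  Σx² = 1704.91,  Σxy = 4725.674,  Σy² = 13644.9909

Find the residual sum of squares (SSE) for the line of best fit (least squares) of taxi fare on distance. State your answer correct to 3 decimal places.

Sxx = Σx² − (Σx)²/n = 1704.91 − 1206.515714 = 498.394286
Sxy = Σxy − (Σx)(Σy)/n = 4725.674 − 3779.321857 = 946.352143
Syy = Σy² − (Σy)²/n = 13644.9909 − 11838.448129 = 1806.542771
b = Sxy/Sxx = 946.352143/498.394286 = 1.898802
SSE = Syy − b·Sxy = 1806.542771 − 1.898802·946.352143 = 9.607285

9.607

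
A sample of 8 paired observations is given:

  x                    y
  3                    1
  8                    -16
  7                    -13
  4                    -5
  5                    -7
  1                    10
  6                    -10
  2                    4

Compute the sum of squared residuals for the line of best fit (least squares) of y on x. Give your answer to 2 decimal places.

11.12

n = 8, Σx = 36, Σy = -36, Σxy = -313, Σx² = 204, Σy² = 716
Sxx = Σx² − (Σx)²/n = 204 − 162 = 42
Sxy = Σxy − (Σx)(Σy)/n = -313 − (-162) = -151
Syy = Σy² − (Σy)²/n = 716 − 162 = 554
b = Sxy/Sxx = -151/42 = -3.595238
SSE = Syy − b·Sxy = 554 − (-3.595238)·(-151) = 11.119048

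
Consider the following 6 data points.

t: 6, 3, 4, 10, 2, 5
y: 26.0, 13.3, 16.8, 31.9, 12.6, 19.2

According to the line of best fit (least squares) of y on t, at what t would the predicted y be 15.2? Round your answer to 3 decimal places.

n = 6, Σx = 30, Σy = 119.8, Σxy = 703.3, Σx² = 190
Sxx = Σx² − (Σx)²/n = 190 − 150 = 40
Sxy = Σxy − (Σx)(Σy)/n = 703.3 − 599 = 104.3
b = Sxy/Sxx = 104.3/40 = 2.6075
a = ȳ − b·x̄ = 19.966667 − 2.6075·5 = 6.929167
Set a + b·x = 15.2: x = (15.2 − 6.929167) / 2.6075 = 3.171940

3.172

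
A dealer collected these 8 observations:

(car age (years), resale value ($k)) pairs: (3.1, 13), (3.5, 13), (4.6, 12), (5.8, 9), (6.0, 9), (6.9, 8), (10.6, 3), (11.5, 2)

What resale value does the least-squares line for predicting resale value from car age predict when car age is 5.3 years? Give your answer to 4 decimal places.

10.2632

n = 8, Σx = 52, Σy = 69, Σxy = 357.2, Σx² = 404.88
Sxx = Σx² − (Σx)²/n = 404.88 − 338 = 66.88
Sxy = Σxy − (Σx)(Σy)/n = 357.2 − 448.5 = -91.3
b = Sxy/Sxx = -91.3/66.88 = -1.365132
a = ȳ − b·x̄ = 8.625 − (-1.365132)·6.5 = 17.498355
ŷ(5.3) = a + b·5.3 = 17.498355 + (-1.365132)·5.3 = 10.263158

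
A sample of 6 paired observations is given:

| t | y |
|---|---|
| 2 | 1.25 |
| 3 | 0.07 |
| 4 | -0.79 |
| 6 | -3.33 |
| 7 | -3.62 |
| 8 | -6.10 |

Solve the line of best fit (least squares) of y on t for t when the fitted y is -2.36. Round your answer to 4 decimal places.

n = 6, Σx = 30, Σy = -12.52, Σxy = -94.57, Σx² = 178
Sxx = Σx² − (Σx)²/n = 178 − 150 = 28
Sxy = Σxy − (Σx)(Σy)/n = -94.57 − (-62.6) = -31.97
b = Sxy/Sxx = -31.97/28 = -1.141786
a = ȳ − b·x̄ = -2.086667 − (-1.141786)·5 = 3.622262
Set a + b·x = -2.36: x = (-2.36 − 3.622262) / (-1.141786) = 5.239391

5.2394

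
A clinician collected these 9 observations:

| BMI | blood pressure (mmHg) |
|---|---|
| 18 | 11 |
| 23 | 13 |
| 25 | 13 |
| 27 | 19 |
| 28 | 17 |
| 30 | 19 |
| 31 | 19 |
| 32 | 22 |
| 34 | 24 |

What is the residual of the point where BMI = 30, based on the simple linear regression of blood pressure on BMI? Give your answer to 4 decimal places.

-0.4641

n = 9, Σx = 248, Σy = 157, Σxy = 4490, Σx² = 7032
Sxx = Σx² − (Σx)²/n = 7032 − 6833.777778 = 198.222222
Sxy = Σxy − (Σx)(Σy)/n = 4490 − 4326.222222 = 163.777778
b = Sxy/Sxx = 163.777778/198.222222 = 0.826233
a = ȳ − b·x̄ = 17.444444 − 0.826233·27.555556 = -5.322870
ŷ(30) = -5.322870 + 0.826233·30 = 19.464126
residual = y − ŷ = 19 − 19.464126 = -0.464126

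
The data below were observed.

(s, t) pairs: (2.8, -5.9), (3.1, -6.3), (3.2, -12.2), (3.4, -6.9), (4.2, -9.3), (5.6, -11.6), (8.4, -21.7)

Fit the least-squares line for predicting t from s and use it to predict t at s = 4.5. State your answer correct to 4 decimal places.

n = 7, Σx = 30.7, Σy = -73.9, Σxy = -384.85, Σx² = 158.81
Sxx = Σx² − (Σx)²/n = 158.81 − 134.641429 = 24.168571
Sxy = Σxy − (Σx)(Σy)/n = -384.85 − (-324.104286) = -60.745714
b = Sxy/Sxx = -60.745714/24.168571 = -2.513418
a = ȳ − b·x̄ = -10.557143 − (-2.513418)·4.385714 = 0.465989
ŷ(4.5) = a + b·4.5 = 0.465989 + (-2.513418)·4.5 = -10.844391

-10.8444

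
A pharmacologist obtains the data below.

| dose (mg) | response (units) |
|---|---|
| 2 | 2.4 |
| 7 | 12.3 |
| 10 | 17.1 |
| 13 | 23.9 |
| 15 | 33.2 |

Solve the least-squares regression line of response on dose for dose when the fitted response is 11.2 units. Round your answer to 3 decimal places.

6.454

n = 5, Σx = 47, Σy = 88.9, Σxy = 1070.6, Σx² = 547
Sxx = Σx² − (Σx)²/n = 547 − 441.8 = 105.2
Sxy = Σxy − (Σx)(Σy)/n = 1070.6 − 835.66 = 234.94
b = Sxy/Sxx = 234.94/105.2 = 2.233270
a = ȳ − b·x̄ = 17.78 − 2.233270·9.4 = -3.212738
Set a + b·x = 11.2: x = (11.2 − (-3.212738)) / 2.233270 = 6.453648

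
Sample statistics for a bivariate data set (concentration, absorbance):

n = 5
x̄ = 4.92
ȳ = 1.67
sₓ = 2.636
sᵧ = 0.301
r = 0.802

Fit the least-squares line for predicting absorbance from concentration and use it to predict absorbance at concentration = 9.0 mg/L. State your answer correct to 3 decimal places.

b = r · sᵧ/sₓ = 0.802 · 0.301/2.636 = 0.091579
a = ȳ − b·x̄ = 1.67 − 0.091579·4.92 = 1.219432
ŷ(9.0) = a + b·9.0 = 1.219432 + 0.091579·9 = 2.043642

2.044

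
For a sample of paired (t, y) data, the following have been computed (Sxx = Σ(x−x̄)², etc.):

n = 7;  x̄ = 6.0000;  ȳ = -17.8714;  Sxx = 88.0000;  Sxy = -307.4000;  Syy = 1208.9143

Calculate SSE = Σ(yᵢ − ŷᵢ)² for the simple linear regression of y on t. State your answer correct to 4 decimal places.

135.1102

b = Sxy/Sxx = -307.4/88 = -3.493182
SSE = Syy − b·Sxy = 1208.9143 − (-3.493182)·(-307.4) = 135.110209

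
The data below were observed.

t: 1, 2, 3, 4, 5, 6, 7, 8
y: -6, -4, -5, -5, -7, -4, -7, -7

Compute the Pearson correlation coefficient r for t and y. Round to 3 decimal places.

-0.470

n = 8, Σx = 36, Σy = -45, Σxy = -213, Σx² = 204, Σy² = 265
Sxx = Σx² − (Σx)²/n = 204 − 162 = 42
Sxy = Σxy − (Σx)(Σy)/n = -213 − (-202.5) = -10.5
Syy = Σy² − (Σy)²/n = 265 − 253.125 = 11.875
r = Sxy/√(Sxx·Syy) = -10.5/√(498.75) = -10.5/22.332711 = -0.470162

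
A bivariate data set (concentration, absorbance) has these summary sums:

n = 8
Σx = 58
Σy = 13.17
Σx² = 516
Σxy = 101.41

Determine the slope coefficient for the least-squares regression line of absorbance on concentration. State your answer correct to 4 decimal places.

0.0621

Sxx = Σx² − (Σx)²/n = 516 − 420.5 = 95.5
Sxy = Σxy − (Σx)(Σy)/n = 101.41 − 95.4825 = 5.9275
b = Sxy/Sxx = 5.9275/95.5 = 0.062068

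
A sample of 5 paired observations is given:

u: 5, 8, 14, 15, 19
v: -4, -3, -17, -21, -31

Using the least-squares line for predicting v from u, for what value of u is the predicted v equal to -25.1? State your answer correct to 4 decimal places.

17.0505

n = 5, Σx = 61, Σy = -76, Σxy = -1186, Σx² = 871
Sxx = Σx² − (Σx)²/n = 871 − 744.2 = 126.8
Sxy = Σxy − (Σx)(Σy)/n = -1186 − (-927.2) = -258.8
b = Sxy/Sxx = -258.8/126.8 = -2.041009
a = ȳ − b·x̄ = -15.2 − (-2.041009)·12.2 = 9.700315
Set a + b·x = -25.1: x = (-25.1 − 9.700315) / (-2.041009) = 17.050541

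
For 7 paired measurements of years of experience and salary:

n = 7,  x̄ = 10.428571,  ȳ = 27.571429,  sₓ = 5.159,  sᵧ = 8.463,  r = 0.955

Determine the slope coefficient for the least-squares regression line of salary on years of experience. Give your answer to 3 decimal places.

b = r · sᵧ/sₓ = 0.955 · 8.463/5.159 = 1.566615

1.567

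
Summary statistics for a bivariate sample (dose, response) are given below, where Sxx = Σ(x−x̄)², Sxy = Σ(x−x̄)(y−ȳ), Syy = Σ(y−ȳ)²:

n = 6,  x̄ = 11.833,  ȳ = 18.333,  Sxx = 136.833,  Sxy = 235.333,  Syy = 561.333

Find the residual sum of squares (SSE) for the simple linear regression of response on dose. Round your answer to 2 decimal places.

b = Sxy/Sxx = 235.333/136.833 = 1.719856
SSE = Syy − b·Sxy = 561.333 − 1.719856·235.333 = 156.594224

156.59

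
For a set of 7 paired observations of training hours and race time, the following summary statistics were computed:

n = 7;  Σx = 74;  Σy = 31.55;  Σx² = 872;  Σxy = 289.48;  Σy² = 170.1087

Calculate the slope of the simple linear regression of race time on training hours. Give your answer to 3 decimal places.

Sxx = Σx² − (Σx)²/n = 872 − 782.285714 = 89.714286
Sxy = Σxy − (Σx)(Σy)/n = 289.48 − 333.528571 = -44.048571
b = Sxy/Sxx = -44.048571/89.714286 = -0.490987

-0.491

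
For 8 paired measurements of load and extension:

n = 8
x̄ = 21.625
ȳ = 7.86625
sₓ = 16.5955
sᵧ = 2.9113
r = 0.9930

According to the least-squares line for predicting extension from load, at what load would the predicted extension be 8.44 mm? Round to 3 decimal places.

b = r · sᵧ/sₓ = 0.993 · 2.9113/16.5955 = 0.174199
a = ȳ − b·x̄ = 7.86625 − 0.174199·21.625 = 4.099195
Set a + b·x = 8.44: x = (8.44 − 4.099195) / 0.174199 = 24.918645

24.919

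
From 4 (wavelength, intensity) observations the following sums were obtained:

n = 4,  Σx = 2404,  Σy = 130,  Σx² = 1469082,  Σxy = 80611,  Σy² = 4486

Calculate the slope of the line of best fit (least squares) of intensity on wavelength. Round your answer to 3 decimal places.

0.102

Sxx = Σx² − (Σx)²/n = 1469082 − 1444804 = 24278
Sxy = Σxy − (Σx)(Σy)/n = 80611 − 78130 = 2481
b = Sxy/Sxx = 2481/24278 = 0.102191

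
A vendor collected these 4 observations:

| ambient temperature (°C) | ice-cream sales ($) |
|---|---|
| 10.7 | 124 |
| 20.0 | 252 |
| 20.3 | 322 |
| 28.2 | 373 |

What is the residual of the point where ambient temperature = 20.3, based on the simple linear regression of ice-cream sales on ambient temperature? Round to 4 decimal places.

47.0386

n = 4, Σx = 79.2, Σy = 1071, Σxy = 23422, Σx² = 1721.82
Sxx = Σx² − (Σx)²/n = 1721.82 − 1568.16 = 153.66
Sxy = Σxy − (Σx)(Σy)/n = 23422 − 21205.8 = 2216.2
b = Sxy/Sxx = 2216.2/153.66 = 14.422752
a = ȳ − b·x̄ = 267.75 − 14.422752·19.8 = -17.820480
ŷ(20.3) = -17.820480 + 14.422752·20.3 = 274.961376
residual = y − ŷ = 322 − 274.961376 = 47.038624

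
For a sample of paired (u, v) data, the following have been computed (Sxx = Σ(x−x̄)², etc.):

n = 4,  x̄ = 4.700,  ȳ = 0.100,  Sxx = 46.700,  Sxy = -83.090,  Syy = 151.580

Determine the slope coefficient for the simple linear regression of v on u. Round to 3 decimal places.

b = Sxy/Sxx = -83.09/46.7 = -1.779229

-1.779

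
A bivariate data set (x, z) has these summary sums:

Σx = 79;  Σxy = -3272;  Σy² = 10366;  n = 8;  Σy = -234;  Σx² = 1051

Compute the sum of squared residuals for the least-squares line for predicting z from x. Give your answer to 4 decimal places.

110.3267

Sxx = Σx² − (Σx)²/n = 1051 − 780.125 = 270.875
Sxy = Σxy − (Σx)(Σy)/n = -3272 − (-2310.75) = -961.25
Syy = Σy² − (Σy)²/n = 10366 − 6844.5 = 3521.5
b = Sxy/Sxx = -961.25/270.875 = -3.548685
SSE = Syy − b·Sxy = 3521.5 − (-3.548685)·(-961.25) = 110.326719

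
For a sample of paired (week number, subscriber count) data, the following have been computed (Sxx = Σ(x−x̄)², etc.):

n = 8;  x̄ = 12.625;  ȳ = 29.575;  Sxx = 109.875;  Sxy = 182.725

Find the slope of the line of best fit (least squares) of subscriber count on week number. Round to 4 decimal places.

b = Sxy/Sxx = 182.725/109.875 = 1.663026

1.6630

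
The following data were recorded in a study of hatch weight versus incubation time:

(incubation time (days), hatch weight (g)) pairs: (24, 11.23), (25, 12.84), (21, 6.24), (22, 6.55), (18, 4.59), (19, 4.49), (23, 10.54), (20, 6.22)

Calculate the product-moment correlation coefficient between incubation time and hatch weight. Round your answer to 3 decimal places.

n = 8, Σx = 172, Σy = 62.7, Σxy = 1400.41, Σx² = 3740, Σy² = 563.8268
Sxx = Σx² − (Σx)²/n = 3740 − 3698 = 42
Sxy = Σxy − (Σx)(Σy)/n = 1400.41 − 1348.05 = 52.36
Syy = Σy² − (Σy)²/n = 563.8268 − 491.41125 = 72.41555
r = Sxy/√(Sxx·Syy) = 52.36/√(3041.4531) = 52.36/55.149371 = 0.949422

0.949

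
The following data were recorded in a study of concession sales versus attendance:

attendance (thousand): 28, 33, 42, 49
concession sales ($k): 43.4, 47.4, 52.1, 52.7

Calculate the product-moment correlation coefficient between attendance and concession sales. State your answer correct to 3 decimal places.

n = 4, Σx = 152, Σy = 195.6, Σxy = 7549.9, Σx² = 6038, Σy² = 9622.02
Sxx = Σx² − (Σx)²/n = 6038 − 5776 = 262
Sxy = Σxy − (Σx)(Σy)/n = 7549.9 − 7432.8 = 117.1
Syy = Σy² − (Σy)²/n = 9622.02 − 9564.84 = 57.18
r = Sxy/√(Sxx·Syy) = 117.1/√(14981.16) = 117.1/122.397549 = 0.956719

0.957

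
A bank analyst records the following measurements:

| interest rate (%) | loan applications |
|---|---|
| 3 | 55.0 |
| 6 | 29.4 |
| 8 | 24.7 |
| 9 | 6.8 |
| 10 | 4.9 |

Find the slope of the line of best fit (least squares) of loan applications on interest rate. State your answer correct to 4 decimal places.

n = 5, Σx = 36, Σy = 120.8, Σxy = 649.2, Σx² = 290
Sxx = Σx² − (Σx)²/n = 290 − 259.2 = 30.8
Sxy = Σxy − (Σx)(Σy)/n = 649.2 − 869.76 = -220.56
b = Sxy/Sxx = -220.56/30.8 = -7.161039

-7.1610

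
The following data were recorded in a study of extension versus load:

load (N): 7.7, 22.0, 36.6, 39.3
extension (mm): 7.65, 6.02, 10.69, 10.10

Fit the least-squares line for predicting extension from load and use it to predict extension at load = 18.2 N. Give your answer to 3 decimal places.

n = 4, Σx = 105.6, Σy = 34.46, Σxy = 979.529, Σx² = 3427.34
Sxx = Σx² − (Σx)²/n = 3427.34 − 2787.84 = 639.5
Sxy = Σxy − (Σx)(Σy)/n = 979.529 − 909.744 = 69.785
b = Sxy/Sxx = 69.785/639.5 = 0.109124
a = ȳ − b·x̄ = 8.615 − 0.109124·26.4 = 5.734118
ŷ(18.2) = a + b·18.2 = 5.734118 + 0.109124·18.2 = 7.720181

7.720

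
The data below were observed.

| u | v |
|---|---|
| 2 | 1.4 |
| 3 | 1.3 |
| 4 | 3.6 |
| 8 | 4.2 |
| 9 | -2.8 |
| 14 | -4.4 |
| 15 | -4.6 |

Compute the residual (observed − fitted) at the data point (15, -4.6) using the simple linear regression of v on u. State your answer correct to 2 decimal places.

n = 7, Σx = 55, Σy = -1.3, Σxy = -101.1, Σx² = 595
Sxx = Σx² − (Σx)²/n = 595 − 432.142857 = 162.857143
Sxy = Σxy − (Σx)(Σy)/n = -101.1 − (-10.214286) = -90.885714
b = Sxy/Sxx = -90.885714/162.857143 = -0.558070
a = ȳ − b·x̄ = -0.185714 − (-0.558070)·7.857143 = 4.199123
ŷ(15) = 4.199123 + (-0.558070)·15 = -4.171930
residual = y − ŷ = -4.6 − (-4.171930) = -0.428070

-0.43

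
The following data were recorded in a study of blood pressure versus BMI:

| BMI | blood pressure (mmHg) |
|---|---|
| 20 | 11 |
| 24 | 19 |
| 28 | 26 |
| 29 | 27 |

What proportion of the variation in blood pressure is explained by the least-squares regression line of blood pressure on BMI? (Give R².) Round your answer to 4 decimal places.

0.9959

n = 4, Σx = 101, Σy = 83, Σxy = 2187, Σx² = 2601, Σy² = 1887
Sxx = Σx² − (Σx)²/n = 2601 − 2550.25 = 50.75
Sxy = Σxy − (Σx)(Σy)/n = 2187 − 2095.75 = 91.25
Syy = Σy² − (Σy)²/n = 1887 − 1722.25 = 164.75
R² = Sxy²/(Sxx·Syy) = (91.25)²/(50.75·164.75) = 0.995874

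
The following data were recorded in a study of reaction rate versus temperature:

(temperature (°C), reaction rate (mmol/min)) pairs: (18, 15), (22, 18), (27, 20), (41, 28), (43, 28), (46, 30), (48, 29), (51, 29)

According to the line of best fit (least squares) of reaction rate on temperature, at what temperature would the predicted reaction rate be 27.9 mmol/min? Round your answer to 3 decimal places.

44.155

n = 8, Σx = 296, Σy = 197, Σxy = 7809, Σx² = 12088
Sxx = Σx² − (Σx)²/n = 12088 − 10952 = 1136
Sxy = Σxy − (Σx)(Σy)/n = 7809 − 7289 = 520
b = Sxy/Sxx = 520/1136 = 0.457746
a = ȳ − b·x̄ = 24.625 − 0.457746·37 = 7.688380
Set a + b·x = 27.9: x = (27.9 − 7.688380) / 0.457746 = 44.154615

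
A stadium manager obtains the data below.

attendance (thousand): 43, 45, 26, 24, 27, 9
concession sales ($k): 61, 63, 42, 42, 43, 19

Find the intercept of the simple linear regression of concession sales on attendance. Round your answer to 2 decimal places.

n = 6, Σx = 174, Σy = 270, Σxy = 8890, Σx² = 5936
Sxx = Σx² − (Σx)²/n = 5936 − 5046 = 890
Sxy = Σxy − (Σx)(Σy)/n = 8890 − 7830 = 1060
b = Sxy/Sxx = 1060/890 = 1.191011
a = ȳ − b·x̄ = 45 − 1.191011·29 = 10.460674

10.46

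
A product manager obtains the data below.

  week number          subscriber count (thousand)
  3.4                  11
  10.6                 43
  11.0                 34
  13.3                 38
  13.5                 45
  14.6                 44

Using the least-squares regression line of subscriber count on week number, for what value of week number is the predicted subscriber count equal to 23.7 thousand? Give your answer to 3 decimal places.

n = 6, Σx = 66.4, Σy = 215, Σxy = 2622.5, Σx² = 817.22
Sxx = Σx² − (Σx)²/n = 817.22 − 734.826667 = 82.393333
Sxy = Σxy − (Σx)(Σy)/n = 2622.5 − 2379.333333 = 243.166667
b = Sxy/Sxx = 243.166667/82.393333 = 2.951291
a = ȳ − b·x̄ = 35.833333 − 2.951291·11.066667 = 3.172384
Set a + b·x = 23.7: x = (23.7 − 3.172384) / 2.951291 = 6.955471

6.955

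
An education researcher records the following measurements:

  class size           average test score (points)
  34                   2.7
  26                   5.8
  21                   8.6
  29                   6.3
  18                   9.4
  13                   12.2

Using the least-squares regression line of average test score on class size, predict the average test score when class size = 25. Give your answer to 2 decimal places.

n = 6, Σx = 141, Σy = 45, Σxy = 933.7, Σx² = 3607
Sxx = Σx² − (Σx)²/n = 3607 − 3313.5 = 293.5
Sxy = Σxy − (Σx)(Σy)/n = 933.7 − 1057.5 = -123.8
b = Sxy/Sxx = -123.8/293.5 = -0.421806
a = ȳ − b·x̄ = 7.5 − (-0.421806)·23.5 = 17.412436
ŷ(25) = a + b·25 = 17.412436 + (-0.421806)·25 = 6.867291

6.87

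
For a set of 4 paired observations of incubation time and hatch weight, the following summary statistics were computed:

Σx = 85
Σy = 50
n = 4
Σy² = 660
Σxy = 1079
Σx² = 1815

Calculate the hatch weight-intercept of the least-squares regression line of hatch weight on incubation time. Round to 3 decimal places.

Sxx = Σx² − (Σx)²/n = 1815 − 1806.25 = 8.75
Sxy = Σxy − (Σx)(Σy)/n = 1079 − 1062.5 = 16.5
b = Sxy/Sxx = 16.5/8.75 = 1.885714
a = ȳ − b·x̄ = 12.5 − 1.885714·21.25 = -27.571429

-27.571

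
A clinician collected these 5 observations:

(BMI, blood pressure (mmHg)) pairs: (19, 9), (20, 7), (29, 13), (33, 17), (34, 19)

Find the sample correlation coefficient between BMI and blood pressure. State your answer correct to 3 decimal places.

n = 5, Σx = 135, Σy = 65, Σxy = 1895, Σx² = 3847, Σy² = 949
Sxx = Σx² − (Σx)²/n = 3847 − 3645 = 202
Sxy = Σxy − (Σx)(Σy)/n = 1895 − 1755 = 140
Syy = Σy² − (Σy)²/n = 949 − 845 = 104
r = Sxy/√(Sxx·Syy) = 140/√(21008) = 140/144.941367 = 0.965908

0.966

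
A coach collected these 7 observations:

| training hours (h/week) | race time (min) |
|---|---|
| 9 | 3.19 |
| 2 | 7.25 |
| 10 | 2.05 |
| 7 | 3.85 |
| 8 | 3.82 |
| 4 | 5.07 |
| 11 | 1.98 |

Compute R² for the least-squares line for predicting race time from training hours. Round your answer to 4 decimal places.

0.9536

n = 7, Σx = 51, Σy = 27.21, Σxy = 163.28, Σx² = 435, Σy² = 125.9813
Sxx = Σx² − (Σx)²/n = 435 − 371.571429 = 63.428571
Sxy = Σxy − (Σx)(Σy)/n = 163.28 − 198.244286 = -34.964286
Syy = Σy² − (Σy)²/n = 125.9813 − 105.769157 = 20.212143
R² = Sxy²/(Sxx·Syy) = (-34.964286)²/(63.428571·20.212143) = 0.953569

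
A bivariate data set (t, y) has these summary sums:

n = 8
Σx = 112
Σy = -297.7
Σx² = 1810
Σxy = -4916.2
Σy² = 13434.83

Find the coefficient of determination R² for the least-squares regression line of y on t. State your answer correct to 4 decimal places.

Sxx = Σx² − (Σx)²/n = 1810 − 1568 = 242
Sxy = Σxy − (Σx)(Σy)/n = -4916.2 − (-4167.8) = -748.4
Syy = Σy² − (Σy)²/n = 13434.83 − 11078.16125 = 2356.66875
R² = Sxy²/(Sxx·Syy) = (-748.4)²/(242·2356.66875) = 0.982095

0.9821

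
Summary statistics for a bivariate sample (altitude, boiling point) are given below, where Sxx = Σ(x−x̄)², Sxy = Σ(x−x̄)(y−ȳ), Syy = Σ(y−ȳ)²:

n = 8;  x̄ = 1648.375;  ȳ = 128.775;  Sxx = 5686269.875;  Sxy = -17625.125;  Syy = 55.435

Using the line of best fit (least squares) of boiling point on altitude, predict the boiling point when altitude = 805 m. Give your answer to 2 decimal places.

b = Sxy/Sxx = -17625.125/5686269.875 = -0.003100
a = ȳ − b·x̄ = 128.775 − (-0.003100)·1648.375 = 133.884292
ŷ(805) = a + b·805 = 133.884292 + (-0.003100)·805 = 131.389120

131.39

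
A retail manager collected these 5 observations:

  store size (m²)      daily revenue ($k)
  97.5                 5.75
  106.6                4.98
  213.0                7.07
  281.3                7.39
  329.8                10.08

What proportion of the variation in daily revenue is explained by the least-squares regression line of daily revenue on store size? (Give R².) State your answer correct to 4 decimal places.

n = 5, Σx = 1028.2, Σy = 35.27, Σxy = 8000.594, Σx² = 254136.54, Σy² = 264.0663
Sxx = Σx² − (Σx)²/n = 254136.54 − 211439.048 = 42697.492
Sxy = Σxy − (Σx)(Σy)/n = 8000.594 − 7252.9228 = 747.6712
Syy = Σy² − (Σy)²/n = 264.0663 − 248.79458 = 15.27172
R² = Sxy²/(Sxx·Syy) = (747.6712)²/(42697.492·15.27172) = 0.857296

0.8573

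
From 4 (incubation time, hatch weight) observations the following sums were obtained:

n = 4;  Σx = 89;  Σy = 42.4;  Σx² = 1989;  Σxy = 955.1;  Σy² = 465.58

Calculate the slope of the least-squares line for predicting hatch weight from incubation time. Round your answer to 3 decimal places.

1.337

Sxx = Σx² − (Σx)²/n = 1989 − 1980.25 = 8.75
Sxy = Σxy − (Σx)(Σy)/n = 955.1 − 943.4 = 11.7
b = Sxy/Sxx = 11.7/8.75 = 1.337143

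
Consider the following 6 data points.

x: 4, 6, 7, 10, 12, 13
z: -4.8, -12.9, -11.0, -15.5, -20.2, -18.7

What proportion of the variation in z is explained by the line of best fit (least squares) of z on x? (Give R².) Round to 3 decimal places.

0.884

n = 6, Σx = 52, Σy = -83.1, Σxy = -814.1, Σx² = 514, Σy² = 1308.43
Sxx = Σx² − (Σx)²/n = 514 − 450.666667 = 63.333333
Sxy = Σxy − (Σx)(Σy)/n = -814.1 − (-720.2) = -93.9
Syy = Σy² − (Σy)²/n = 1308.43 − 1150.935 = 157.495
R² = Sxy²/(Sxx·Syy) = (-93.9)²/(63.333333·157.495) = 0.883959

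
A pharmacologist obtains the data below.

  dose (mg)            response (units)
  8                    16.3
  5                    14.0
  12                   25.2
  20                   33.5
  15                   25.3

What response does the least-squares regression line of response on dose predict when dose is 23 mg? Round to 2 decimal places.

37.26

n = 5, Σx = 60, Σy = 114.3, Σxy = 1552.3, Σx² = 858
Sxx = Σx² − (Σx)²/n = 858 − 720 = 138
Sxy = Σxy − (Σx)(Σy)/n = 1552.3 − 1371.6 = 180.7
b = Sxy/Sxx = 180.7/138 = 1.309420
a = ȳ − b·x̄ = 22.86 − 1.309420·12 = 7.146957
ŷ(23) = a + b·23 = 7.146957 + 1.309420·23 = 37.263623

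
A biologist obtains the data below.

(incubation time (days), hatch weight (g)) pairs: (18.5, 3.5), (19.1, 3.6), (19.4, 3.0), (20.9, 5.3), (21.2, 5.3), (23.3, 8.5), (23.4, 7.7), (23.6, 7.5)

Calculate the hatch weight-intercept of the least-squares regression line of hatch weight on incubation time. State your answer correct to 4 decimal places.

-15.5298

n = 8, Σx = 169.4, Σy = 44.4, Σxy = 970.07, Σx² = 3617.08
Sxx = Σx² − (Σx)²/n = 3617.08 − 3587.045 = 30.035
Sxy = Σxy − (Σx)(Σy)/n = 970.07 − 940.17 = 29.9
b = Sxy/Sxx = 29.9/30.035 = 0.995505
a = ȳ − b·x̄ = 5.55 − 0.995505·21.175 = -15.529824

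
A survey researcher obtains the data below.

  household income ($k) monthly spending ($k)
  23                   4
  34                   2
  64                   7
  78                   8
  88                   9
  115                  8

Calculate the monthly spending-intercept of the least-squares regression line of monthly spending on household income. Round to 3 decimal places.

1.814

n = 6, Σx = 402, Σy = 38, Σxy = 2944, Σx² = 32834
Sxx = Σx² − (Σx)²/n = 32834 − 26934 = 5900
Sxy = Σxy − (Σx)(Σy)/n = 2944 − 2546 = 398
b = Sxy/Sxx = 398/5900 = 0.067458
a = ȳ − b·x̄ = 6.333333 − 0.067458·67 = 1.813672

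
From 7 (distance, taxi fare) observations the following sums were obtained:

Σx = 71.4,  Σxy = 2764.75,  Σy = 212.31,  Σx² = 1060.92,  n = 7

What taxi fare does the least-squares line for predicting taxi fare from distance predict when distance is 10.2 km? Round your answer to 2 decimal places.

30.33

Sxx = Σx² − (Σx)²/n = 1060.92 − 728.28 = 332.64
Sxy = Σxy − (Σx)(Σy)/n = 2764.75 − 2165.562 = 599.188
b = Sxy/Sxx = 599.188/332.64 = 1.801311
a = ȳ − b·x̄ = 30.33 − 1.801311·10.2 = 11.956631
ŷ(10.2) = a + b·10.2 = 11.956631 + 1.801311·10.2 = 30.33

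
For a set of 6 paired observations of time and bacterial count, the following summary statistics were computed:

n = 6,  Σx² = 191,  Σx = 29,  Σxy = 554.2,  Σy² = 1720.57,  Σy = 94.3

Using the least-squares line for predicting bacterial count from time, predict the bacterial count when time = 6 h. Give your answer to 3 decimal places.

Sxx = Σx² − (Σx)²/n = 191 − 140.166667 = 50.833333
Sxy = Σxy − (Σx)(Σy)/n = 554.2 − 455.783333 = 98.416667
b = Sxy/Sxx = 98.416667/50.833333 = 1.936066
a = ȳ − b·x̄ = 15.716667 − 1.936066·4.833333 = 6.359016
ŷ(6) = a + b·6 = 6.359016 + 1.936066·6 = 17.975410

17.975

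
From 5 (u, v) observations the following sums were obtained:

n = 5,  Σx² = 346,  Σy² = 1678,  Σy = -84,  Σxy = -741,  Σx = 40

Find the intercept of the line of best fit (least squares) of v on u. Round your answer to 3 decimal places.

4.431

Sxx = Σx² − (Σx)²/n = 346 − 320 = 26
Sxy = Σxy − (Σx)(Σy)/n = -741 − (-672) = -69
b = Sxy/Sxx = -69/26 = -2.653846
a = ȳ − b·x̄ = -16.8 − (-2.653846)·8 = 4.430769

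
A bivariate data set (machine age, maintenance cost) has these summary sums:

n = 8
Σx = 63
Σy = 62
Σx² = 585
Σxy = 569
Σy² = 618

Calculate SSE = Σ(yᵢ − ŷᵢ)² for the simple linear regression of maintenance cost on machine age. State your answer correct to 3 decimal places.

64.132

Sxx = Σx² − (Σx)²/n = 585 − 496.125 = 88.875
Sxy = Σxy − (Σx)(Σy)/n = 569 − 488.25 = 80.75
Syy = Σy² − (Σy)²/n = 618 − 480.5 = 137.5
b = Sxy/Sxx = 80.75/88.875 = 0.908579
SSE = Syy − b·Sxy = 137.5 − 0.908579·80.75 = 64.132208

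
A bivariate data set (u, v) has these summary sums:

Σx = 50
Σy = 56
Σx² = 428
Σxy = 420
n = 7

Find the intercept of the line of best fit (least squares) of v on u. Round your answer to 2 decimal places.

5.98

Sxx = Σx² − (Σx)²/n = 428 − 357.142857 = 70.857143
Sxy = Σxy − (Σx)(Σy)/n = 420 − 400 = 20
b = Sxy/Sxx = 20/70.857143 = 0.282258
a = ȳ − b·x̄ = 8 − 0.282258·7.142857 = 5.983871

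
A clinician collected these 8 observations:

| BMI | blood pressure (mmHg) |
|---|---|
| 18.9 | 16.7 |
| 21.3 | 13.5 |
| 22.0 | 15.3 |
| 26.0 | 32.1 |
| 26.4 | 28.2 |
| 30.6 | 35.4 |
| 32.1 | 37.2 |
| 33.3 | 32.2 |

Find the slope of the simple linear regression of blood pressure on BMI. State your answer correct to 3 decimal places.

1.626

n = 8, Σx = 210.6, Σy = 210.6, Σxy = 5868.48, Σx² = 5743.52
Sxx = Σx² − (Σx)²/n = 5743.52 − 5544.045 = 199.475
Sxy = Σxy − (Σx)(Σy)/n = 5868.48 − 5544.045 = 324.435
b = Sxy/Sxx = 324.435/199.475 = 1.626444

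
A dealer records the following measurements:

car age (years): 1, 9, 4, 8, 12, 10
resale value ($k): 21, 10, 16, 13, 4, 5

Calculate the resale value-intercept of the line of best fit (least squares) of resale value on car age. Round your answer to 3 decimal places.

22.852

n = 6, Σx = 44, Σy = 69, Σxy = 377, Σx² = 406
Sxx = Σx² − (Σx)²/n = 406 − 322.666667 = 83.333333
Sxy = Σxy − (Σx)(Σy)/n = 377 − 506 = -129
b = Sxy/Sxx = -129/83.333333 = -1.548
a = ȳ − b·x̄ = 11.5 − (-1.548)·7.333333 = 22.852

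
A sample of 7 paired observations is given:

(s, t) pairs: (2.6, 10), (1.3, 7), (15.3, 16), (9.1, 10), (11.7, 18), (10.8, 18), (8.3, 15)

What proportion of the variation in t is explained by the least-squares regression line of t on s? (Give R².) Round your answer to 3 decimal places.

n = 7, Σx = 59.1, Σy = 94, Σxy = 900.4, Σx² = 647.77, Σy² = 1378
Sxx = Σx² − (Σx)²/n = 647.77 − 498.972857 = 148.797143
Sxy = Σxy − (Σx)(Σy)/n = 900.4 − 793.628571 = 106.771429
Syy = Σy² − (Σy)²/n = 1378 − 1262.285714 = 115.714286
R² = Sxy²/(Sxx·Syy) = (106.771429)²/(148.797143·115.714286) = 0.662108

0.662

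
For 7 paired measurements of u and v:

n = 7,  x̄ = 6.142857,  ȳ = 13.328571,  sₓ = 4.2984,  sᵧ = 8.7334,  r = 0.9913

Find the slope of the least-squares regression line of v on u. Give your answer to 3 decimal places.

2.014

b = r · sᵧ/sₓ = 0.9913 · 8.7334/4.2984 = 2.014103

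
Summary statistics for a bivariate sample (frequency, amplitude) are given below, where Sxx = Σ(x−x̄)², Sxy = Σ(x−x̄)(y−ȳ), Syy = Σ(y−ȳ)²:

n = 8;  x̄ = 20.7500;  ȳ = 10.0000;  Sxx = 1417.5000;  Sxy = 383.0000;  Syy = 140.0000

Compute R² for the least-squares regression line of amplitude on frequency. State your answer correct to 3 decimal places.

0.739

R² = Sxy²/(Sxx·Syy) = (383)²/(1417.5·140) = 0.739174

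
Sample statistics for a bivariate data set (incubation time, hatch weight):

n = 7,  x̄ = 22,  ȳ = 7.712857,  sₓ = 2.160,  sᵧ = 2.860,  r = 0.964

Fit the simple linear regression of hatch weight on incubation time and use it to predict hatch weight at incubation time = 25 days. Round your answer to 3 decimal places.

b = r · sᵧ/sₓ = 0.964 · 2.86/2.16 = 1.276407
a = ȳ − b·x̄ = 7.712857 − 1.276407·22 = -20.368106
ŷ(25) = a + b·25 = -20.368106 + 1.276407·25 = 11.542079

11.542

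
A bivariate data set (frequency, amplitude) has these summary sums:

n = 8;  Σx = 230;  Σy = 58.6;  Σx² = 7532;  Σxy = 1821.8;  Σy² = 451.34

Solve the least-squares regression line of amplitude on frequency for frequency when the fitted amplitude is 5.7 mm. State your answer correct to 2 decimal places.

17.85

Sxx = Σx² − (Σx)²/n = 7532 − 6612.5 = 919.5
Sxy = Σxy − (Σx)(Σy)/n = 1821.8 − 1684.75 = 137.05
b = Sxy/Sxx = 137.05/919.5 = 0.149048
a = ȳ − b·x̄ = 7.325 − 0.149048·28.75 = 3.039859
Set a + b·x = 5.7: x = (5.7 − 3.039859) / 0.149048 = 17.847501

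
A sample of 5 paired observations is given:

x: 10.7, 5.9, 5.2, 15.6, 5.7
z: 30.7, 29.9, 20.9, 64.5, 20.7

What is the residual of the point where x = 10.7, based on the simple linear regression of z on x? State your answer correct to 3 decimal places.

n = 5, Σx = 43.1, Σy = 166.7, Σxy = 1737.77, Σx² = 452.19
Sxx = Σx² − (Σx)²/n = 452.19 − 371.522 = 80.668
Sxy = Σxy − (Σx)(Σy)/n = 1737.77 − 1436.954 = 300.816
b = Sxy/Sxx = 300.816/80.668 = 3.729062
a = ȳ − b·x̄ = 33.34 − 3.729062·8.62 = 1.195483
ŷ(10.7) = 1.195483 + 3.729062·10.7 = 41.096450
residual = y − ŷ = 30.7 − 41.096450 = -10.396450

-10.396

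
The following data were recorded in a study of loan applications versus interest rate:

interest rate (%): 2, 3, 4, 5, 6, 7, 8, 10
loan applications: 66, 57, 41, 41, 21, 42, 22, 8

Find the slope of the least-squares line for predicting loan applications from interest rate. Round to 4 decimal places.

-6.5815

n = 8, Σx = 45, Σy = 298, Σxy = 1348, Σx² = 303
Sxx = Σx² − (Σx)²/n = 303 − 253.125 = 49.875
Sxy = Σxy − (Σx)(Σy)/n = 1348 − 1676.25 = -328.25
b = Sxy/Sxx = -328.25/49.875 = -6.581454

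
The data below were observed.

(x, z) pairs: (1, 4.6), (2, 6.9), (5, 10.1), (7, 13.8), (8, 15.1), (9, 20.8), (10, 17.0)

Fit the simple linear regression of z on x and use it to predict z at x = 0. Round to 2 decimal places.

n = 7, Σx = 42, Σy = 88.3, Σxy = 643.5, Σx² = 324
Sxx = Σx² − (Σx)²/n = 324 − 252 = 72
Sxy = Σxy − (Σx)(Σy)/n = 643.5 − 529.8 = 113.7
b = Sxy/Sxx = 113.7/72 = 1.579167
a = ȳ − b·x̄ = 12.614286 − 1.579167·6 = 3.139286
ŷ(0) = a + b·0 = 3.139286 + 1.579167·0 = 3.139286

3.14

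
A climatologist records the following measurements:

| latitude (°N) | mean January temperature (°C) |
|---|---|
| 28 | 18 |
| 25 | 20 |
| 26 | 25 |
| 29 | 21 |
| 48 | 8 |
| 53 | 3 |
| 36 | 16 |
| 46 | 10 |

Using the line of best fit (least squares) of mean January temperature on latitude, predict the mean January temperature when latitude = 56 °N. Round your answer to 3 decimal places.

n = 8, Σx = 291, Σy = 121, Σxy = 3842, Σx² = 11451
Sxx = Σx² − (Σx)²/n = 11451 − 10585.125 = 865.875
Sxy = Σxy − (Σx)(Σy)/n = 3842 − 4401.375 = -559.375
b = Sxy/Sxx = -559.375/865.875 = -0.646023
a = ȳ − b·x̄ = 15.125 − (-0.646023)·36.375 = 38.624080
ŷ(56) = a + b·56 = 38.624080 + (-0.646023)·56 = 2.446802

2.447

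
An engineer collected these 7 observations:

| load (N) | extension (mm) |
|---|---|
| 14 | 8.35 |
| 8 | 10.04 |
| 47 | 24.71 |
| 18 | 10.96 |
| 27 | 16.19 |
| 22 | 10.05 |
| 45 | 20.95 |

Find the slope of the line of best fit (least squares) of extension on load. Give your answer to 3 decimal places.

n = 7, Σx = 181, Σy = 101.25, Σxy = 3156.85, Σx² = 6031
Sxx = Σx² − (Σx)²/n = 6031 − 4680.142857 = 1350.857143
Sxy = Σxy − (Σx)(Σy)/n = 3156.85 − 2618.035714 = 538.814286
b = Sxy/Sxx = 538.814286/1350.857143 = 0.398868

0.399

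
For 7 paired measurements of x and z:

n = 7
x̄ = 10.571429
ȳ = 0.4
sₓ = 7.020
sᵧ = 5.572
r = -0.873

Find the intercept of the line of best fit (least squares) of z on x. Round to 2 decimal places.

b = r · sᵧ/sₓ = -0.873 · 5.572/7.02 = -0.692928
a = ȳ − b·x̄ = 0.4 − (-0.692928)·10.571429 = 7.725241

7.73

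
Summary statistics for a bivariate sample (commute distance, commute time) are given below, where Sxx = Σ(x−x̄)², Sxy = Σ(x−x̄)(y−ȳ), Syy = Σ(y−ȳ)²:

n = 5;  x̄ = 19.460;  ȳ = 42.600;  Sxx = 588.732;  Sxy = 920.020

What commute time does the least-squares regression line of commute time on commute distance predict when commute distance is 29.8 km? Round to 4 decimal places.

58.7585

b = Sxy/Sxx = 920.02/588.732 = 1.562714
a = ȳ − b·x̄ = 42.6 − 1.562714·19.46 = 12.189577
ŷ(29.8) = a + b·29.8 = 12.189577 + 1.562714·29.8 = 58.758467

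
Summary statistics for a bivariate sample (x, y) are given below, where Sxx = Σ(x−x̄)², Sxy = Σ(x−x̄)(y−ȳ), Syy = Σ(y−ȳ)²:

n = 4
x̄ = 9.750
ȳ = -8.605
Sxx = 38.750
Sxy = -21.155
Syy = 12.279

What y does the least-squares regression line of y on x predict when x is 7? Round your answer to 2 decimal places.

-7.10

b = Sxy/Sxx = -21.155/38.75 = -0.545935
a = ȳ − b·x̄ = -8.605 − (-0.545935)·9.75 = -3.282129
ŷ(7) = a + b·7 = -3.282129 + (-0.545935)·7 = -7.103677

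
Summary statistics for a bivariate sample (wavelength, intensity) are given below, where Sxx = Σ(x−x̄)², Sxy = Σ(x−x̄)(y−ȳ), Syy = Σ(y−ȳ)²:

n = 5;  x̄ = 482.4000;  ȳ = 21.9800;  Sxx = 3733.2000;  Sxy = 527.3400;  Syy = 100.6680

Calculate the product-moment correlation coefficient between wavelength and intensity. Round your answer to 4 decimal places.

r = Sxy/√(Sxx·Syy) = 527.34/√(375813.7776) = 527.34/613.036522 = 0.860210

0.8602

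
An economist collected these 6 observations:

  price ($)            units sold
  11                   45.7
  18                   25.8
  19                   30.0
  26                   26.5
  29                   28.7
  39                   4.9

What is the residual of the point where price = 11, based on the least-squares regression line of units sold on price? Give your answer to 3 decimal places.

n = 6, Σx = 142, Σy = 161.6, Σxy = 3249.5, Σx² = 3844
Sxx = Σx² − (Σx)²/n = 3844 − 3360.666667 = 483.333333
Sxy = Σxy − (Σx)(Σy)/n = 3249.5 − 3824.533333 = -575.033333
b = Sxy/Sxx = -575.033333/483.333333 = -1.189724
a = ȳ − b·x̄ = 26.933333 − (-1.189724)·23.666667 = 55.090138
ŷ(11) = 55.090138 + (-1.189724)·11 = 42.003172
residual = y − ŷ = 45.7 − 42.003172 = 3.696828

3.697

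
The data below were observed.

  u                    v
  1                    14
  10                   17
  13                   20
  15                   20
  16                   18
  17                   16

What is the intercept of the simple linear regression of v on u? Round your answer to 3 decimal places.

n = 6, Σx = 72, Σy = 105, Σxy = 1304, Σx² = 1040
Sxx = Σx² − (Σx)²/n = 1040 − 864 = 176
Sxy = Σxy − (Σx)(Σy)/n = 1304 − 1260 = 44
b = Sxy/Sxx = 44/176 = 0.25
a = ȳ − b·x̄ = 17.5 − 0.25·12 = 14.5

14.500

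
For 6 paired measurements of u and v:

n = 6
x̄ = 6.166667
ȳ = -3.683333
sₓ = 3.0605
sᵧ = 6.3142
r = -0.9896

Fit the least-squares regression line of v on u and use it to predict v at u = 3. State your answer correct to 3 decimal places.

b = r · sᵧ/sₓ = -0.9896 · 6.3142/3.0605 = -2.041670
a = ȳ − b·x̄ = -3.683333 − (-2.041670)·6.166667 = 8.906969
ŷ(3) = a + b·3 = 8.906969 + (-2.041670)·3 = 2.781957

2.782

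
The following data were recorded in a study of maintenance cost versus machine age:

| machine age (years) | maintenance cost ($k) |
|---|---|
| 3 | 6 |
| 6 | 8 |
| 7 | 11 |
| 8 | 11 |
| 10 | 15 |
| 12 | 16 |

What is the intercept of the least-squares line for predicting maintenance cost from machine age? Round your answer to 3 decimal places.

n = 6, Σx = 46, Σy = 67, Σxy = 573, Σx² = 402
Sxx = Σx² − (Σx)²/n = 402 − 352.666667 = 49.333333
Sxy = Σxy − (Σx)(Σy)/n = 573 − 513.666667 = 59.333333
b = Sxy/Sxx = 59.333333/49.333333 = 1.202703
a = ȳ − b·x̄ = 11.166667 − 1.202703·7.666667 = 1.945946

1.946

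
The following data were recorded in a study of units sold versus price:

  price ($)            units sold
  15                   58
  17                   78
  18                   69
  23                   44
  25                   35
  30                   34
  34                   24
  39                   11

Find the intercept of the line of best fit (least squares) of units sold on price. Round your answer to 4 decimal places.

n = 8, Σx = 201, Σy = 353, Σxy = 7590, Σx² = 5569
Sxx = Σx² − (Σx)²/n = 5569 − 5050.125 = 518.875
Sxy = Σxy − (Σx)(Σy)/n = 7590 − 8869.125 = -1279.125
b = Sxy/Sxx = -1279.125/518.875 = -2.465189
a = ȳ − b·x̄ = 44.125 − (-2.465189)·25.125 = 106.062876

106.0629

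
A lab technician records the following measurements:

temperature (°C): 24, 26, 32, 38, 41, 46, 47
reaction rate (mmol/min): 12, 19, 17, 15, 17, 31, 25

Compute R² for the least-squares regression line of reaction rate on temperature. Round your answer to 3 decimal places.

0.524

n = 7, Σx = 254, Σy = 136, Σxy = 5194, Σx² = 9726, Σy² = 2894
Sxx = Σx² − (Σx)²/n = 9726 − 9216.571429 = 509.428571
Sxy = Σxy − (Σx)(Σy)/n = 5194 − 4934.857143 = 259.142857
Syy = Σy² − (Σy)²/n = 2894 − 2642.285714 = 251.714286
R² = Sxy²/(Sxx·Syy) = (259.142857)²/(509.428571·251.714286) = 0.523706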